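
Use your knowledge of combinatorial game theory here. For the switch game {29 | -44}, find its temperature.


The game is {29 | -44}, a switch {a | b} with numbers a > b.
Cooling {a | b} by t gives {a - t | b + t}, which stops being hot when a - t = b + t, i.e. at t = (a - b)/2. So the temperature of a switch is (a - b)/2.
Temperature = (Left option - Right option) / 2
= (29 - (-44)) / 2
= 73 / 2
= 73/2

73/2


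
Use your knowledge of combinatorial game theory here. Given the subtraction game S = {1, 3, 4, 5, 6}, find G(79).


The subtraction set is S = {1, 3, 4, 5, 6}.
G(k) = mex{ G(k - s) : s in S, s <= k }. We compute iteratively: G(0) = 0.
G(1) = mex({0}) = 1
G(2) = mex({1}) = 0
G(3) = mex({0}) = 1
G(4) = mex({0, 1}) = 2
G(5) = mex({0, 1, 2}) = 3
G(6) = mex({0, 1, 3}) = 2
G(7) = mex({0, 1, 2}) = 3
G(8) = mex({0, 1, 2, 3}) = 4
G(9) = mex({1, 2, 3, 4}) = 0
G(10) = mex({0, 2, 3}) = 1
G(11) = mex({1, 2, 3, 4}) = 0
G(12) = mex({0, 2, 3, 4}) = 1
G(13) = mex({0, 1, 3, 4}) = 2
G(14) = mex({0, 1, 2, 4}) = 3
Observe that G(9)..G(14) = 0, 1, 0, 1, 2, 3 repeats G(0)..G(5) = 0, 1, 0, 1, 2, 3.
For k >= max(S) = 6, G(k) is determined by the previous 6 values G(k-6)..G(k-1); a window of 6 consecutive values has recurred shifted by 9, so by induction G(k + 9) = G(k) for all k >= 0: the sequence is periodic from the start with period 9.
One period: G(0..8) = 0, 1, 0, 1, 2, 3, 2, 3, 4.
79 mod 9 = 7, so G(79) = G(7) = 3.

3


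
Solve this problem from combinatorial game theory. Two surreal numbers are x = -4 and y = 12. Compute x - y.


x = -4, y = 12
x - y = -4 - 12 = -16

-16


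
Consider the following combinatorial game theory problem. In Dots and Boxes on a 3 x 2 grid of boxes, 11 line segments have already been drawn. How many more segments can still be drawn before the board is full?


Grid: 3 x 2 boxes, i.e. 4 rows and 3 columns of dots.
Horizontal edges: (rows + 1) * cols = 4 * 2 = 8
Vertical edges: rows * (cols + 1) = 3 * 3 = 9
Total edges: 8 + 9 = 17
Edges drawn: 11
Remaining: 17 - 11 = 6

6


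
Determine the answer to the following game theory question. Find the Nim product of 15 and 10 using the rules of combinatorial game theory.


Nim multiplication is bilinear over XOR: (u XOR v) * w = (u*w) XOR (v*w).
So we split each operand into its bit components and XOR the pairwise Nim products.
15 = 1 + 2 + 4 + 8 (as XOR of powers of 2).
10 = 2 + 8 (as XOR of powers of 2).
Using the standard Nim-product table on single bits:
  2*2 = 3,   2*4 = 8,   2*8 = 12,
  4*4 = 6,   4*8 = 11,  8*8 = 13,
and  1*x = x (identity), k*l = l*k (commutative).
Pairwise Nim products:
  1 * 2 = 2
  1 * 8 = 8
  2 * 2 = 3
  2 * 8 = 12
  4 * 2 = 8
  4 * 8 = 11
  8 * 2 = 12
  8 * 8 = 13
XOR them: 2 XOR 8 XOR 3 XOR 12 XOR 8 XOR 11 XOR 12 XOR 13 = 7.
Result: 15 * 10 = 7 (in Nim).

7


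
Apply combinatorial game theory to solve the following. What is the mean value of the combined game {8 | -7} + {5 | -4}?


G1 = {8 | -7}, G2 = {5 | -4}
Each is a switch {a | b} with numbers a > b; its mean value is (a + b)/2, and mean value is additive over game sums: m(G1 + G2) = m(G1) + m(G2).
Mean of G1 = (8 + (-7))/2 = 1/2 = 1/2
Mean of G2 = (5 + (-4))/2 = 1/2 = 1/2
Mean of G1 + G2 = 1/2 + 1/2 = 1

1


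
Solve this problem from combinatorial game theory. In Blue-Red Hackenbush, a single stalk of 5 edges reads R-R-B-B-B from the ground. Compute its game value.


Edges (from ground): R-R-B-B-B
By Berlekamp's sign-expansion rule, a Blue-Red Hackenbush stalk has the value of the surreal number whose sign sequence is the edge sequence with B -> + and R -> -.
Sign sequence: --+++
Trace the sign expansion in the surreal number tree, starting from 0:
Edge 1: R (sign -) -> bounds (-inf, 0), value = -1
Edge 2: R (sign -) -> bounds (-inf, -1), value = -2
Edge 3: B (sign +) -> bounds (-2, -1), value = -3/2
Edge 4: B (sign +) -> bounds (-3/2, -1), value = -5/4
Edge 5: B (sign +) -> bounds (-5/4, -1), value = -9/8
Game value = -9/8

-9/8


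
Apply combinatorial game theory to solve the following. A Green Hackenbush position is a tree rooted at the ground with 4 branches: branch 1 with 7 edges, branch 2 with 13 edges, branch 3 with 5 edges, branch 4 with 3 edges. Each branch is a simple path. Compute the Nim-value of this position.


The tree has 4 branches from the ground vertex.
In Green Hackenbush, the Nim-value of a simple path of length k is k.
Branch 1: length 7, Nim-value = 7
Branch 2: length 13, Nim-value = 13
Branch 3: length 5, Nim-value = 5
Branch 4: length 3, Nim-value = 3
Total Nim-value = XOR of all branch values:
0 XOR 7 = 7
7 XOR 13 = 10
10 XOR 5 = 15
15 XOR 3 = 12
Nim-value of the tree = 12

12


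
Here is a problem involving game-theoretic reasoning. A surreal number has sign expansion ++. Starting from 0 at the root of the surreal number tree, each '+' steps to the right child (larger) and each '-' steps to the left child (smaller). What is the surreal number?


Sign expansion: ++
Rule: track bounds (lo, hi), initially (-inf, +inf). On '+', the current value becomes lo and we move to the simplest number in (value, hi): value + 1 if hi = +inf, otherwise the midpoint (value + hi)/2. On '-', the current value becomes hi and we move to value - 1 if lo = -inf, otherwise the midpoint (lo + value)/2.
Start at 0.
Step 1: sign = +, move right. Bounds: (0, +inf). Value = 1
Step 2: sign = +, move right. Bounds: (1, +inf). Value = 2
The surreal number with sign expansion ++ is 2.

2


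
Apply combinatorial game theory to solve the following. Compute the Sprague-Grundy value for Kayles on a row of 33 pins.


Kayles: a move removes 1 or 2 adjacent pins from a contiguous row.
Removing pins from a row of k leaves two independent rows (a, b) with a + b = k - 1 (one pin) or a + b = k - 2 (two pins); an end removal gives a = 0.
By Sprague-Grundy, G(k) = mex{ G(a) XOR G(b) } over all these splits. G(0) = 0.
G(1): splits (0,0):0^0=0 -> mex({0}) = 1
G(2): splits (0,1):0^1=1 (0,0):0^0=0 -> mex({0, 1}) = 2
G(3): splits (0,2):0^2=2 (1,1):1^1=0 (0,1):0^1=1 -> mex({0, 1, 2}) = 3
G(4): splits (0,3):0^3=3 (1,2):1^2=3 (0,2):0^2=2 (1,1):1^1=0 -> mex({0, 2, 3}) = 1
G(5): splits (0,4):0^1=1 (1,3):1^3=2 (2,2):2^2=0 (0,3):0^3=3 (1,2):1^2=3 -> mex({0, 1, 2, 3}) = 4
G(6) = mex({0, 1, 2, 4}) = 3
G(7) = mex({0, 1, 3, 4, 5}) = 2
G(8) = mex({0, 2, 3, 5, 6}) = 1
G(9) = mex({0, 1, 2, 3, 6, 7}) = 4
G(10) = mex({0, 1, 3, 4, 5, 7}) = 2
G(11) = mex({0, 1, 2, 3, 4, 5}) = 6
G(12) = mex({0, 1, 2, 3, 5, 6, 7}) = 4
G(13) = mex({0, 2, 3, 4, 6, 7}) = 1
G(14) = mex({0, 1, 4, 5, 6, 7}) = 2
G(15) = mex({0, 1, 2, 3, 4, 5, 6}) = 7
G(16) = mex({0, 2, 3, 5, 6, 7}) = 1
G(17) = mex({0, 1, 2, 3, 5, 6, 7}) = 4
G(18) = mex({0, 1, 2, 4, 5, 6}) = 3
G(19) = mex({0, 1, 3, 4, 5, 7}) = 2
G(20) = mex({0, 2, 3, 4, 5, 6, 7}) = 1
G(21) = mex({0, 1, 2, 3, 5, 6, 7}) = 4
G(22) = mex({0, 1, 2, 3, 4, 5, 7}) = 6
G(23) = mex({0, 1, 2, 3, 4, 5, 6}) = 7
G(24) = mex({0, 1, 2, 3, 5, 6, 7}) = 4
G(25) = mex({0, 2, 3, 4, 6, 7}) = 1
G(26) = mex({0, 1, 3, 4, 5, 6, 7}) = 2
G(27) = mex({0, 1, 2, 3, 4, 5, 6, 7}) = 8
G(28) = mex({0, 1, 2, 3, 4, 6, 7, 8}) = 5
G(29) = mex({0, 1, 2, 3, 5, 6, 7, 8, 9}) = 4
G(30) = mex({0, 1, 2, 3, 4, 5, 6, 9, 10}) = 7
G(31) = mex({0, 1, 3, 4, 5, 7, 10, 11}) = 2
G(32) = mex({0, 2, 3, 4, 5, 6, 7, 9, 11}) = 1
G(33) = mex({0, 1, 2, 3, 4, 5, 6, 7, 9, 12}) = 8
Therefore G(33) = 8.

8


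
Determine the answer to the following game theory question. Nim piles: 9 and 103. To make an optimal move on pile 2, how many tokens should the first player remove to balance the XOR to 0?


Piles: 9 and 103
Current XOR: 9 XOR 103 = 110 (non-zero, so this is an N-position).
To make the XOR zero, we need to find a move that balances the piles.
For pile 2 (size 103): target = 103 XOR 110 = 9
We reduce pile 2 from 103 to 9.
Tokens removed: 103 - 9 = 94
Verification: 9 XOR 9 = 0

94


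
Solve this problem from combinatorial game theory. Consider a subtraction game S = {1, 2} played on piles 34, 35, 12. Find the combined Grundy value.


Subtraction set: {1, 2}
For this subtraction set, G(n) = n mod 3 (period = max + 1 = 3).
Pile 1 (size 34): G(34) = 34 mod 3 = 1
Pile 2 (size 35): G(35) = 35 mod 3 = 2
Pile 3 (size 12): G(12) = 12 mod 3 = 0
Total Grundy value = XOR of all: 1 XOR 2 XOR 0 = 3

3


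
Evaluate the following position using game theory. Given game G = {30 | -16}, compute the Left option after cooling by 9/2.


Original game: {30 | -16} (a switch {a | b} with a > b).
Cooling by t (for t below the temperature (a - b)/2 = 23) taxes each move by t: {a | b} cooled by t is {a - t | b + t}.
Cooling amount: t = 9/2
Cooled Left option: 30 - 9/2 = 51/2
Cooled Right option: -16 + 9/2 = -23/2
Cooled game: {51/2 | -23/2}
Left option = 51/2

51/2


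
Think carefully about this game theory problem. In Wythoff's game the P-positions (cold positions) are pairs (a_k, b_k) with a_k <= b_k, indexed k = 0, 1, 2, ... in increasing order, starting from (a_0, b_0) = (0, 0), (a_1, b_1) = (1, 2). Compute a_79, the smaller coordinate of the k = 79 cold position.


By Wythoff's theorem, a_k = floor(k * phi) and b_k = floor(k * phi^2) = a_k + k, where phi = (1 + sqrt(5))/2 is the golden ratio.
phi = (1 + sqrt(5))/2 = 1.618034
k = 79
k * phi = 79 * 1.618034 = 127.824685
a_79 = floor(k * phi) = 127

127


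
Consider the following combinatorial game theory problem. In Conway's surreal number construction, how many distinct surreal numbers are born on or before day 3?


Day 0: {|} = 0 is born. Count = 1.
Day n: the number of surreal numbers born by day n is 2^(n+1) - 1.
By day 0: 2^1 - 1 = 1
By day 1: 2^2 - 1 = 3
By day 2: 2^3 - 1 = 7
By day 3: 2^4 - 1 = 15
By day 3: 15 surreal numbers.

15


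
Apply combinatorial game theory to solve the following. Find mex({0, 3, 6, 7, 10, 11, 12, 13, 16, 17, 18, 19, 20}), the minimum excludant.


Set = {0, 3, 6, 7, 10, 11, 12, 13, 16, 17, 18, 19, 20}
0 is in the set.
1 is NOT in the set. This is the mex.
mex = 1

1


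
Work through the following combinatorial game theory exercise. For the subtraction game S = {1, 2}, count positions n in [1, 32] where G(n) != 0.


Subtraction set S = {1, 2}, so G(n) = n mod 3.
G(n) = 0 when n is a multiple of 3.
Multiples of 3 in [1, 32]: 10
N-positions (nonzero Grundy) = 32 - 10 = 22

22


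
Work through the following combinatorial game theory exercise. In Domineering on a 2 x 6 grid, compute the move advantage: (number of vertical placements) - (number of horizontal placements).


Board is 2 x 6 (rows x cols).
Left (vertical) placements: (rows-1) * cols = 1 * 6 = 6
Right (horizontal) placements: rows * (cols-1) = 2 * 5 = 10
Advantage = Left - Right = 6 - 10 = -4

-4


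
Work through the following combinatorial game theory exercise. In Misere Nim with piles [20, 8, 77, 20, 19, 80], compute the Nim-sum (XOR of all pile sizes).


We need the XOR (exclusive or) of all pile sizes.
After XOR-ing pile 1 (size 20): 0 XOR 20 = 20
After XOR-ing pile 2 (size 8): 20 XOR 8 = 28
After XOR-ing pile 3 (size 77): 28 XOR 77 = 81
After XOR-ing pile 4 (size 20): 81 XOR 20 = 69
After XOR-ing pile 5 (size 19): 69 XOR 19 = 86
After XOR-ing pile 6 (size 80): 86 XOR 80 = 6
The Nim-value of this position is 6.

6


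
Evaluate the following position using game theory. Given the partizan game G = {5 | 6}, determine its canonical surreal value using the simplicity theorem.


Left options: {5}, max = 5
Right options: {6}, min = 6
All options are numbers and max(Left) < min(Right), so by the simplicity theorem the value is the simplest (earliest-born) number strictly between 5 and 6.
No integer lies strictly between 5 and 6, so the value is the dyadic rational m/2^k in the interval with the smallest k (then m odd); search k = 1, 2, ...:
Denominator 2: 11/2 lies strictly between 5 and 6 -- found.
The simplest number in the interval is 11/2.
Game value = 11/2

11/2


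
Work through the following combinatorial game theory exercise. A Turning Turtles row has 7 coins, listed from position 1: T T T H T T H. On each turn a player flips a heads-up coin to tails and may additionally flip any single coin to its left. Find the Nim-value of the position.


Coins: T T T H T T H
Key fact: a single head at position k behaves exactly like a Nim heap of size k (turning it to T and optionally flipping a coin at j < k corresponds to moving the heap from k to j, or to 0), and heads combine as a disjunctive sum (two heads at the same place would cancel, matching j XOR j = 0). So the Nim-value is the XOR of the 1-indexed positions of the heads.
Face-up positions (1-indexed): [4, 7]
XOR 0 with 4: 0 XOR 4 = 4
XOR 4 with 7: 4 XOR 7 = 3
Nim-value = 3

3


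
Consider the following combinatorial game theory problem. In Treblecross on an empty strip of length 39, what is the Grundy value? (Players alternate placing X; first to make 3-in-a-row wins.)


Treblecross: place X on empty cells; 3-in-a-row wins.
Playing within two cells of an existing X lets the opponent win at once, so sensible play treats the cells i-2..i+2 around each X as dead. The player left with no safe cell loses, so this is a normal-play take-away game on strips of safe cells.
Placing X at cell i (0-indexed) of a strip of k safe cells leaves independent strips of sizes max(0, i-2) and max(0, k-i-3). Hence G(k) = mex{ G(max(0,i-2)) XOR G(max(0,k-i-3)) : 0 <= i < k }, with G(0) = 0.
G(1): splits (0,0):0^0=0 -> mex({0}) = 1
G(2): splits (0,0):0^0=0 -> mex({0}) = 1
G(3): splits (0,0):0^0=0 -> mex({0}) = 1
G(4): splits (0,1):0^1=1 (0,0):0^0=0 -> mex({0, 1}) = 2
G(5): splits (0,2):0^1=1 (0,1):0^1=1 (0,0):0^0=0 -> mex({0, 1}) = 2
G(6) = mex({1}) = 0
G(7) = mex({0, 1, 2}) = 3
G(8) = mex({0, 1, 2}) = 3
G(9) = mex({0, 2}) = 1
G(10) = mex({0, 2, 3}) = 1
G(11) = mex({0, 3}) = 1
G(12) = mex({1, 3}) = 0
G(13) = mex({0, 1, 2, 3}) = 4
G(14) = mex({0, 1, 2}) = 3
G(15) = mex({0, 1, 2}) = 3
G(16) = mex({0, 1, 2, 4}) = 3
G(17) = mex({0, 1, 3, 4}) = 2
G(18) = mex({0, 1, 3, 4}) = 2
G(19) = mex({0, 1, 3, 5}) = 2
G(20) = mex({0, 1, 2, 3, 5}) = 4
G(21) = mex({0, 1, 2, 3, 5}) = 4
G(22) = mex({1, 2, 6}) = 0
G(23) = mex({0, 1, 2, 3, 4, 6}) = 5
G(24) = mex({0, 1, 2, 3, 4}) = 5
G(25) = mex({0, 1, 3, 4, 7}) = 2
G(26) = mex({0, 1, 3, 4, 5, 7}) = 2
G(27) = mex({0, 1, 3, 5}) = 2
G(28) = mex({0, 1, 2, 5}) = 3
G(29) = mex({0, 1, 2, 4, 5, 6}) = 3
G(30) = mex({1, 2, 4, 6}) = 0
G(31) = mex({0, 1, 2, 3, 4, 6}) = 5
G(32) = mex({1, 2, 3, 4, 7}) = 0
G(33) = mex({0, 3, 7}) = 1
G(34) = mex({0, 2, 3, 5, 7}) = 1
G(35) = mex({0, 2, 3, 5, 6}) = 1
G(36) = mex({0, 1, 2, 5, 6}) = 3
G(37) = mex({0, 1, 2, 4, 5, 6}) = 3
G(38) = mex({0, 1, 2, 4}) = 3
G(39) = mex({0, 1, 2, 3, 4, 7}) = 5
Therefore G(39) = 5.

5


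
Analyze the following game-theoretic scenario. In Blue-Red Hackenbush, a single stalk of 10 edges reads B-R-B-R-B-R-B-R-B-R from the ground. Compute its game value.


Edges (from ground): B-R-B-R-B-R-B-R-B-R
By Berlekamp's sign-expansion rule, a Blue-Red Hackenbush stalk has the value of the surreal number whose sign sequence is the edge sequence with B -> + and R -> -.
Sign sequence: +-+-+-+-+-
Trace the sign expansion in the surreal number tree, starting from 0:
Edge 1: B (sign +) -> bounds (0, +inf), value = 1
Edge 2: R (sign -) -> bounds (0, 1), value = 1/2
Edge 3: B (sign +) -> bounds (1/2, 1), value = 3/4
Edge 4: R (sign -) -> bounds (1/2, 3/4), value = 5/8
Edge 5: B (sign +) -> bounds (5/8, 3/4), value = 11/16
Edge 6: R (sign -) -> bounds (5/8, 11/16), value = 21/32
Edge 7: B (sign +) -> bounds (21/32, 11/16), value = 43/64
Edge 8: R (sign -) -> bounds (21/32, 43/64), value = 85/128
Edge 9: B (sign +) -> bounds (85/128, 43/64), value = 171/256
Edge 10: R (sign -) -> bounds (85/128, 171/256), value = 341/512
Game value = 341/512

341/512


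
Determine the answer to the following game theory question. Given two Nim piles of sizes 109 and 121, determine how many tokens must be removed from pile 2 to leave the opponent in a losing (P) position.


Piles: 109 and 121
Current XOR: 109 XOR 121 = 20 (non-zero, so this is an N-position).
To make the XOR zero, we need to find a move that balances the piles.
For pile 2 (size 121): target = 121 XOR 20 = 109
We reduce pile 2 from 121 to 109.
Tokens removed: 121 - 109 = 12
Verification: 109 XOR 109 = 0

12


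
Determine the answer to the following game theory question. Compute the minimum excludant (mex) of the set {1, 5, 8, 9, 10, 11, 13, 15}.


Set = {1, 5, 8, 9, 10, 11, 13, 15}
0 is NOT in the set. This is the mex.
mex = 0

0


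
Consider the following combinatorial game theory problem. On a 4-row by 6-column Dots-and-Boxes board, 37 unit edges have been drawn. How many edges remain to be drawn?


Grid: 4 x 6 boxes, i.e. 5 rows and 7 columns of dots.
Horizontal edges: (rows + 1) * cols = 5 * 6 = 30
Vertical edges: rows * (cols + 1) = 4 * 7 = 28
Total edges: 30 + 28 = 58
Edges drawn: 37
Remaining: 58 - 37 = 21

21


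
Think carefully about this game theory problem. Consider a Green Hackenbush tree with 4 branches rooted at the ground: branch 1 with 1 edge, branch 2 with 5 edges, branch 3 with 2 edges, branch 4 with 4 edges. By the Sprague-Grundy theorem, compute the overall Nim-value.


The tree has 4 branches from the ground vertex.
In Green Hackenbush, the Nim-value of a simple path of length k is k.
Branch 1: length 1, Nim-value = 1
Branch 2: length 5, Nim-value = 5
Branch 3: length 2, Nim-value = 2
Branch 4: length 4, Nim-value = 4
Total Nim-value = XOR of all branch values:
0 XOR 1 = 1
1 XOR 5 = 4
4 XOR 2 = 6
6 XOR 4 = 2
Nim-value of the tree = 2

2


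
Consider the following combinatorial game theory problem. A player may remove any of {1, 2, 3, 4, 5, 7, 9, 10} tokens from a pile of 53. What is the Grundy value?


The subtraction set is S = {1, 2, 3, 4, 5, 7, 9, 10}.
G(k) = mex{ G(k - s) : s in S, s <= k }. We compute iteratively: G(0) = 0.
G(1) = mex({0}) = 1
G(2) = mex({0, 1}) = 2
G(3) = mex({0, 1, 2}) = 3
G(4) = mex({0, 1, 2, 3}) = 4
G(5) = mex({0, 1, 2, 3, 4}) = 5
G(6) = mex({1, 2, 3, 4, 5}) = 0
G(7) = mex({0, 2, 3, 4, 5}) = 1
G(8) = mex({0, 1, 3, 4, 5}) = 2
G(9) = mex({0, 1, 2, 4, 5}) = 3
G(10) = mex({0, 1, 2, 3, 5}) = 4
G(11) = mex({0, 1, 2, 3, 4}) = 5
G(12) = mex({1, 2, 3, 4, 5}) = 0
G(13) = mex({0, 2, 3, 4, 5}) = 1
G(14) = mex({0, 1, 3, 4, 5}) = 2
G(15) = mex({0, 1, 2, 4, 5}) = 3
Observe that G(6)..G(15) = 0, 1, 2, 3, 4, 5, 0, 1, 2, 3 repeats G(0)..G(9) = 0, 1, 2, 3, 4, 5, 0, 1, 2, 3.
For k >= max(S) = 10, G(k) is determined by the previous 10 values G(k-10)..G(k-1); a window of 10 consecutive values has recurred shifted by 6, so by induction G(k + 6) = G(k) for all k >= 0: the sequence is periodic from the start with period 6.
One period: G(0..5) = 0, 1, 2, 3, 4, 5.
53 mod 6 = 5, so G(53) = G(5) = 5.

5


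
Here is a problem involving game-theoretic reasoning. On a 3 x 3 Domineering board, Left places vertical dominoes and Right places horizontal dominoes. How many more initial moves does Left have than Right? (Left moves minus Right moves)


Board is 3 x 3 (rows x cols).
Left (vertical) placements: (rows-1) * cols = 2 * 3 = 6
Right (horizontal) placements: rows * (cols-1) = 3 * 2 = 6
Advantage = Left - Right = 6 - 6 = 0

0


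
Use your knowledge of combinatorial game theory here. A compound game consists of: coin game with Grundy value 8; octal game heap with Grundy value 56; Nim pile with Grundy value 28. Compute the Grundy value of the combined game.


By the Sprague-Grundy theorem, the Grundy value of a sum of games is the XOR of individual Grundy values.
coin game: Grundy value = 8. Running XOR: 0 XOR 8 = 8
octal game heap: Grundy value = 56. Running XOR: 8 XOR 56 = 48
Nim pile: Grundy value = 28. Running XOR: 48 XOR 28 = 44
The combined Grundy value is 44.

44


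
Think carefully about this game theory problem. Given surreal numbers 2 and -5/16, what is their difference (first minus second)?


x = 2, y = -5/16
Converting to common denominator: 16
x = 32/16, y = -5/16
x - y = 2 - -5/16 = 37/16

37/16


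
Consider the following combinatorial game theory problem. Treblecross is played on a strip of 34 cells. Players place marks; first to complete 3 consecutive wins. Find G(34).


Treblecross: place X on empty cells; 3-in-a-row wins.
Playing within two cells of an existing X lets the opponent win at once, so sensible play treats the cells i-2..i+2 around each X as dead. The player left with no safe cell loses, so this is a normal-play take-away game on strips of safe cells.
Placing X at cell i (0-indexed) of a strip of k safe cells leaves independent strips of sizes max(0, i-2) and max(0, k-i-3). Hence G(k) = mex{ G(max(0,i-2)) XOR G(max(0,k-i-3)) : 0 <= i < k }, with G(0) = 0.
G(1): splits (0,0):0^0=0 -> mex({0}) = 1
G(2): splits (0,0):0^0=0 -> mex({0}) = 1
G(3): splits (0,0):0^0=0 -> mex({0}) = 1
G(4): splits (0,1):0^1=1 (0,0):0^0=0 -> mex({0, 1}) = 2
G(5): splits (0,2):0^1=1 (0,1):0^1=1 (0,0):0^0=0 -> mex({0, 1}) = 2
G(6) = mex({1}) = 0
G(7) = mex({0, 1, 2}) = 3
G(8) = mex({0, 1, 2}) = 3
G(9) = mex({0, 2}) = 1
G(10) = mex({0, 2, 3}) = 1
G(11) = mex({0, 3}) = 1
G(12) = mex({1, 3}) = 0
G(13) = mex({0, 1, 2, 3}) = 4
G(14) = mex({0, 1, 2}) = 3
G(15) = mex({0, 1, 2}) = 3
G(16) = mex({0, 1, 2, 4}) = 3
G(17) = mex({0, 1, 3, 4}) = 2
G(18) = mex({0, 1, 3, 4}) = 2
G(19) = mex({0, 1, 3, 5}) = 2
G(20) = mex({0, 1, 2, 3, 5}) = 4
G(21) = mex({0, 1, 2, 3, 5}) = 4
G(22) = mex({1, 2, 6}) = 0
G(23) = mex({0, 1, 2, 3, 4, 6}) = 5
G(24) = mex({0, 1, 2, 3, 4}) = 5
G(25) = mex({0, 1, 3, 4, 7}) = 2
G(26) = mex({0, 1, 3, 4, 5, 7}) = 2
G(27) = mex({0, 1, 3, 5}) = 2
G(28) = mex({0, 1, 2, 5}) = 3
G(29) = mex({0, 1, 2, 4, 5, 6}) = 3
G(30) = mex({1, 2, 4, 6}) = 0
G(31) = mex({0, 1, 2, 3, 4, 6}) = 5
G(32) = mex({1, 2, 3, 4, 7}) = 0
G(33) = mex({0, 3, 7}) = 1
G(34) = mex({0, 2, 3, 5, 7}) = 1
Therefore G(34) = 1.

1


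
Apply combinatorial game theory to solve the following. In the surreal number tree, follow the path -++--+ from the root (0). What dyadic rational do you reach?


Sign expansion: -++--+
Rule: track bounds (lo, hi), initially (-inf, +inf). On '+', the current value becomes lo and we move to the simplest number in (value, hi): value + 1 if hi = +inf, otherwise the midpoint (value + hi)/2. On '-', the current value becomes hi and we move to value - 1 if lo = -inf, otherwise the midpoint (lo + value)/2.
Start at 0.
Step 1: sign = -, move left. Bounds: (-inf, 0). Value = -1
Step 2: sign = +, move right. Bounds: (-1, 0). Value = -1/2
Step 3: sign = +, move right. Bounds: (-1/2, 0). Value = -1/4
Step 4: sign = -, move left. Bounds: (-1/2, -1/4). Value = -3/8
Step 5: sign = -, move left. Bounds: (-1/2, -3/8). Value = -7/16
Step 6: sign = +, move right. Bounds: (-7/16, -3/8). Value = -13/32
The surreal number with sign expansion -++--+ is -13/32.

-13/32


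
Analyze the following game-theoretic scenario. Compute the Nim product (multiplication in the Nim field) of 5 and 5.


Nim multiplication is bilinear over XOR: (u XOR v) * w = (u*w) XOR (v*w).
So we split each operand into its bit components and XOR the pairwise Nim products.
5 = 1 + 4 (as XOR of powers of 2).
5 = 1 + 4 (as XOR of powers of 2).
Using the standard Nim-product table on single bits:
  2*2 = 3,   2*4 = 8,   2*8 = 12,
  4*4 = 6,   4*8 = 11,  8*8 = 13,
and  1*x = x (identity), k*l = l*k (commutative).
Pairwise Nim products:
  1 * 1 = 1
  1 * 4 = 4
  4 * 1 = 4
  4 * 4 = 6
XOR them: 1 XOR 4 XOR 4 XOR 6 = 7.
Result: 5 * 5 = 7 (in Nim).

7


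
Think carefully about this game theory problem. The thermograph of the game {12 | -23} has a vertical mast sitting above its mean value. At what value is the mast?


Game = {12 | -23}, a switch {a | b} with numbers a > b.
Its thermograph has left wall a - t and right wall b + t, which meet at t = (a - b)/2, where both equal (a + b)/2. So the mast (mean value) is at (a + b)/2.
Mean = (12 + (-23))/2 = -11/2 = -11/2

-11/2


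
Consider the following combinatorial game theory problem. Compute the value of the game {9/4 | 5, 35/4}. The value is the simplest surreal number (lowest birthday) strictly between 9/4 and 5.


Left options: {9/4}, max = 9/4
Right options: {5, 35/4}, min = 5
All options are numbers and max(Left) < min(Right), so by the simplicity theorem the value is the simplest (earliest-born) number strictly between 9/4 and 5.
Integers 3 through 4 all lie strictly between 9/4 and 5.
Among integers, the simplest (lowest birthday = smallest |n|; 0 is born on day 0, +-n on day n) is 3.
No non-integer in the interval can be simpler: if x is a non-integer in the interval, then floor(x) or ceil(x) also lies in the interval (the interval contains an integer), and both are proper prefixes of x's sign expansion, i.e. born earlier. So the game value is 3.
Game value = 3

3


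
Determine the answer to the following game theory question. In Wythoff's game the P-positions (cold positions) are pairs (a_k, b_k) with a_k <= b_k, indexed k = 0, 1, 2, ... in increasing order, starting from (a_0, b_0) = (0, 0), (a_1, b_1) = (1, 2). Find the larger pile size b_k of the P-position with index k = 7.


By Wythoff's theorem, a_k = floor(k * phi) and b_k = floor(k * phi^2) = a_k + k, where phi = (1 + sqrt(5))/2 is the golden ratio.
phi = (1 + sqrt(5))/2 = 1.618034
phi^2 = phi + 1 = 2.618034
k = 7
k * phi^2 = 7 * 2.618034 = 18.326238
b_7 = floor(k * phi^2) = 18 (check: a_7 + k = 11 + 7 = 18)

18


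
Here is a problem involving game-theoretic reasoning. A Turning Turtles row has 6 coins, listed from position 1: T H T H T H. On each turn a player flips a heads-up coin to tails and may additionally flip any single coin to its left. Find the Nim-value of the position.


Coins: T H T H T H
Key fact: a single head at position k behaves exactly like a Nim heap of size k (turning it to T and optionally flipping a coin at j < k corresponds to moving the heap from k to j, or to 0), and heads combine as a disjunctive sum (two heads at the same place would cancel, matching j XOR j = 0). So the Nim-value is the XOR of the 1-indexed positions of the heads.
Face-up positions (1-indexed): [2, 4, 6]
XOR 0 with 2: 0 XOR 2 = 2
XOR 2 with 4: 2 XOR 4 = 6
XOR 6 with 6: 6 XOR 6 = 0
Nim-value = 0

0


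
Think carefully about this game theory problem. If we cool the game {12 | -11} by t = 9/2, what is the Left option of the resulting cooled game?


Original game: {12 | -11} (a switch {a | b} with a > b).
Cooling by t (for t below the temperature (a - b)/2 = 23/2) taxes each move by t: {a | b} cooled by t is {a - t | b + t}.
Cooling amount: t = 9/2
Cooled Left option: 12 - 9/2 = 15/2
Cooled Right option: -11 + 9/2 = -13/2
Cooled game: {15/2 | -13/2}
Left option = 15/2

15/2


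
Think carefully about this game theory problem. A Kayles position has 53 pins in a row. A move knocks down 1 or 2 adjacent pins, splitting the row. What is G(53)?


Kayles: a move removes 1 or 2 adjacent pins from a contiguous row.
Removing pins from a row of k leaves two independent rows (a, b) with a + b = k - 1 (one pin) or a + b = k - 2 (two pins); an end removal gives a = 0.
By Sprague-Grundy, G(k) = mex{ G(a) XOR G(b) } over all these splits. G(0) = 0.
G(1): splits (0,0):0^0=0 -> mex({0}) = 1
G(2): splits (0,1):0^1=1 (0,0):0^0=0 -> mex({0, 1}) = 2
G(3): splits (0,2):0^2=2 (1,1):1^1=0 (0,1):0^1=1 -> mex({0, 1, 2}) = 3
G(4): splits (0,3):0^3=3 (1,2):1^2=3 (0,2):0^2=2 (1,1):1^1=0 -> mex({0, 2, 3}) = 1
G(5): splits (0,4):0^1=1 (1,3):1^3=2 (2,2):2^2=0 (0,3):0^3=3 (1,2):1^2=3 -> mex({0, 1, 2, 3}) = 4
G(6) = mex({0, 1, 2, 4}) = 3
G(7) = mex({0, 1, 3, 4, 5}) = 2
G(8) = mex({0, 2, 3, 5, 6}) = 1
G(9) = mex({0, 1, 2, 3, 6, 7}) = 4
G(10) = mex({0, 1, 3, 4, 5, 7}) = 2
G(11) = mex({0, 1, 2, 3, 4, 5}) = 6
G(12) = mex({0, 1, 2, 3, 5, 6, 7}) = 4
G(13) = mex({0, 2, 3, 4, 6, 7}) = 1
G(14) = mex({0, 1, 4, 5, 6, 7}) = 2
G(15) = mex({0, 1, 2, 3, 4, 5, 6}) = 7
G(16) = mex({0, 2, 3, 5, 6, 7}) = 1
G(17) = mex({0, 1, 2, 3, 5, 6, 7}) = 4
G(18) = mex({0, 1, 2, 4, 5, 6}) = 3
G(19) = mex({0, 1, 3, 4, 5, 7}) = 2
G(20) = mex({0, 2, 3, 4, 5, 6, 7}) = 1
G(21) = mex({0, 1, 2, 3, 5, 6, 7}) = 4
G(22) = mex({0, 1, 2, 3, 4, 5, 7}) = 6
G(23) = mex({0, 1, 2, 3, 4, 5, 6}) = 7
G(24) = mex({0, 1, 2, 3, 5, 6, 7}) = 4
G(25) = mex({0, 2, 3, 4, 6, 7}) = 1
G(26) = mex({0, 1, 3, 4, 5, 6, 7}) = 2
G(27) = mex({0, 1, 2, 3, 4, 5, 6, 7}) = 8
G(28) = mex({0, 1, 2, 3, 4, 6, 7, 8}) = 5
G(29) = mex({0, 1, 2, 3, 5, 6, 7, 8, 9}) = 4
G(30) = mex({0, 1, 2, 3, 4, 5, 6, 9, 10}) = 7
G(31) = mex({0, 1, 3, 4, 5, 7, 10, 11}) = 2
G(32) = mex({0, 2, 3, 4, 5, 6, 7, 9, 11}) = 1
G(33) = mex({0, 1, 2, 3, 4, 5, 6, 7, 9, 12}) = 8
G(34) = mex({0, 1, 2, 3, 4, 5, 7, 8, 11, 12}) = 6
G(35) = mex({0, 1, 2, 3, 4, 5, 6, 8, 9, 10, 11}) = 7
G(36) = mex({0, 1, 2, 3, 5, 6, 7, 9, 10}) = 4
G(37) = mex({0, 2, 3, 4, 6, 7, 9, 10, 11, 12}) = 1
G(38) = mex({0, 1, 3, 4, 5, 6, 7, 9, 10, 11, 12}) = 2
G(39) = mex({0, 1, 2, 4, 5, 6, 7, 9, 10, 12, 14}) = 3
G(40) = mex({0, 2, 3, 4, 6, 7, 11, 12, 14}) = 1
G(41) = mex({0, 1, 2, 3, 5, 6, 7, 9, 10, 11, 12}) = 4
G(42) = mex({0, 1, 2, 3, 4, 5, 6, 9, 10}) = 7
G(43) = mex({0, 1, 3, 4, 5, 7, 9, 10, 12, 15}) = 2
G(44) = mex({0, 2, 3, 4, 5, 6, 7, 9, 10, 12, 15}) = 1
G(45) = mex({0, 1, 2, 3, 4, 5, 6, 7, 9, 10, 12, 14}) = 8
G(46) = mex({0, 1, 3, 4, 5, 7, 8, 11, 12, 14}) = 2
G(47) = mex({0, 1, 2, 3, 4, 5, 6, 8, 9, 10, 11, 12}) = 7
G(48) = mex({0, 1, 2, 3, 5, 6, 7, 9, 10}) = 4
G(49) = mex({0, 2, 3, 4, 6, 7, 9, 10, 11, 12, 15}) = 1
G(50) = mex({0, 1, 4, 5, 6, 7, 9, 11, 12, 14, 15}) = 2
G(51) = mex({0, 1, 2, 3, 4, 5, 6, 7, 9, 12, 14, 15}) = 8
G(52) = mex({0, 2, 3, 4, 5, 6, 7, 8, 11, 12, 15}) = 1
G(53) = mex({0, 1, 2, 3, 5, 6, 7, 8, 9, 10, 11, 12}) = 4
Therefore G(53) = 4.

4


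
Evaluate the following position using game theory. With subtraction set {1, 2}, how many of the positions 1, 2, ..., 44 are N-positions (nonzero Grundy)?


Subtraction set S = {1, 2}, so G(n) = n mod 3.
G(n) = 0 when n is a multiple of 3.
Multiples of 3 in [1, 44]: 14
N-positions (nonzero Grundy) = 44 - 14 = 30

30


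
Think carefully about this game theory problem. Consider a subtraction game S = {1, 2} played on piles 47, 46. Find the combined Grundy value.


Subtraction set: {1, 2}
For this subtraction set, G(n) = n mod 3 (period = max + 1 = 3).
Pile 1 (size 47): G(47) = 47 mod 3 = 2
Pile 2 (size 46): G(46) = 46 mod 3 = 1
Total Grundy value = XOR of all: 2 XOR 1 = 3

3


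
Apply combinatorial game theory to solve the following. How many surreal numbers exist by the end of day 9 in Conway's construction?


Day 0: {|} = 0 is born. Count = 1.
Day n: the number of surreal numbers born by day n is 2^(n+1) - 1.
By day 0: 2^1 - 1 = 1
By day 1: 2^2 - 1 = 3
By day 2: 2^3 - 1 = 7
By day 3: 2^4 - 1 = 15
By day 4: 2^5 - 1 = 31
By day 5: 2^6 - 1 = 63
By day 6: 2^7 - 1 = 127
By day 7: 2^8 - 1 = 255
By day 8: 2^9 - 1 = 511
By day 9: 2^10 - 1 = 1023
By day 9: 1023 surreal numbers.

1023


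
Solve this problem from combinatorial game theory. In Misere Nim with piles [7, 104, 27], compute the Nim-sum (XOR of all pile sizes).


We need the XOR (exclusive or) of all pile sizes.
After XOR-ing pile 1 (size 7): 0 XOR 7 = 7
After XOR-ing pile 2 (size 104): 7 XOR 104 = 111
After XOR-ing pile 3 (size 27): 111 XOR 27 = 116
The Nim-value of this position is 116.

116


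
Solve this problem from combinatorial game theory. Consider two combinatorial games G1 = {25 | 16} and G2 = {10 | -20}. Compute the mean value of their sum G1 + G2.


G1 = {25 | 16}, G2 = {10 | -20}
Each is a switch {a | b} with numbers a > b; its mean value is (a + b)/2, and mean value is additive over game sums: m(G1 + G2) = m(G1) + m(G2).
Mean of G1 = (25 + (16))/2 = 41/2 = 41/2
Mean of G2 = (10 + (-20))/2 = -10/2 = -5
Mean of G1 + G2 = 41/2 + -5 = 31/2

31/2


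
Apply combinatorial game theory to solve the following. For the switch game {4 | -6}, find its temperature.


The game is {4 | -6}, a switch {a | b} with numbers a > b.
Cooling {a | b} by t gives {a - t | b + t}, which stops being hot when a - t = b + t, i.e. at t = (a - b)/2. So the temperature of a switch is (a - b)/2.
Temperature = (Left option - Right option) / 2
= (4 - (-6)) / 2
= 10 / 2
= 5

5


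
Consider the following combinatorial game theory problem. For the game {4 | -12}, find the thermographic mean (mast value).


Game = {4 | -12}, a switch {a | b} with numbers a > b.
Its thermograph has left wall a - t and right wall b + t, which meet at t = (a - b)/2, where both equal (a + b)/2. So the mast (mean value) is at (a + b)/2.
Mean = (4 + (-12))/2 = -8/2 = -4

-4


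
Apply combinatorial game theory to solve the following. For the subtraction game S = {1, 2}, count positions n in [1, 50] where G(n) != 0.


Subtraction set S = {1, 2}, so G(n) = n mod 3.
G(n) = 0 when n is a multiple of 3.
Multiples of 3 in [1, 50]: 16
N-positions (nonzero Grundy) = 50 - 16 = 34

34


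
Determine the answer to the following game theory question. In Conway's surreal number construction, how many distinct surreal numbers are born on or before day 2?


Day 0: {|} = 0 is born. Count = 1.
Day n: the number of surreal numbers born by day n is 2^(n+1) - 1.
By day 0: 2^1 - 1 = 1
By day 1: 2^2 - 1 = 3
By day 2: 2^3 - 1 = 7
By day 2: 7 surreal numbers.

7


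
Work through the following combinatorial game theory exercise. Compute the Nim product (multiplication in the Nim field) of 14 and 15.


Nim multiplication is bilinear over XOR: (u XOR v) * w = (u*w) XOR (v*w).
So we split each operand into its bit components and XOR the pairwise Nim products.
14 = 2 + 4 + 8 (as XOR of powers of 2).
15 = 1 + 2 + 4 + 8 (as XOR of powers of 2).
Using the standard Nim-product table on single bits:
  2*2 = 3,   2*4 = 8,   2*8 = 12,
  4*4 = 6,   4*8 = 11,  8*8 = 13,
and  1*x = x (identity), k*l = l*k (commutative).
Pairwise Nim products:
  2 * 1 = 2
  2 * 2 = 3
  2 * 4 = 8
  2 * 8 = 12
  4 * 1 = 4
  4 * 2 = 8
  4 * 4 = 6
  4 * 8 = 11
  8 * 1 = 8
  8 * 2 = 12
  8 * 4 = 11
  8 * 8 = 13
XOR them: 2 XOR 3 XOR 8 XOR 12 XOR 4 XOR 8 XOR 6 XOR 11 XOR 8 XOR 12 XOR 11 XOR 13 = 6.
Result: 14 * 15 = 6 (in Nim).

6


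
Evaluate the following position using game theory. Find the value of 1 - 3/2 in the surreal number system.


x = 1, y = 3/2
Converting to common denominator: 2
x = 2/2, y = 3/2
x - y = 1 - 3/2 = -1/2

-1/2


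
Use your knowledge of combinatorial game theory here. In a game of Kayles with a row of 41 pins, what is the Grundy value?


Kayles: a move removes 1 or 2 adjacent pins from a contiguous row.
Removing pins from a row of k leaves two independent rows (a, b) with a + b = k - 1 (one pin) or a + b = k - 2 (two pins); an end removal gives a = 0.
By Sprague-Grundy, G(k) = mex{ G(a) XOR G(b) } over all these splits. G(0) = 0.
G(1): splits (0,0):0^0=0 -> mex({0}) = 1
G(2): splits (0,1):0^1=1 (0,0):0^0=0 -> mex({0, 1}) = 2
G(3): splits (0,2):0^2=2 (1,1):1^1=0 (0,1):0^1=1 -> mex({0, 1, 2}) = 3
G(4): splits (0,3):0^3=3 (1,2):1^2=3 (0,2):0^2=2 (1,1):1^1=0 -> mex({0, 2, 3}) = 1
G(5): splits (0,4):0^1=1 (1,3):1^3=2 (2,2):2^2=0 (0,3):0^3=3 (1,2):1^2=3 -> mex({0, 1, 2, 3}) = 4
G(6) = mex({0, 1, 2, 4}) = 3
G(7) = mex({0, 1, 3, 4, 5}) = 2
G(8) = mex({0, 2, 3, 5, 6}) = 1
G(9) = mex({0, 1, 2, 3, 6, 7}) = 4
G(10) = mex({0, 1, 3, 4, 5, 7}) = 2
G(11) = mex({0, 1, 2, 3, 4, 5}) = 6
G(12) = mex({0, 1, 2, 3, 5, 6, 7}) = 4
G(13) = mex({0, 2, 3, 4, 6, 7}) = 1
G(14) = mex({0, 1, 4, 5, 6, 7}) = 2
G(15) = mex({0, 1, 2, 3, 4, 5, 6}) = 7
G(16) = mex({0, 2, 3, 5, 6, 7}) = 1
G(17) = mex({0, 1, 2, 3, 5, 6, 7}) = 4
G(18) = mex({0, 1, 2, 4, 5, 6}) = 3
G(19) = mex({0, 1, 3, 4, 5, 7}) = 2
G(20) = mex({0, 2, 3, 4, 5, 6, 7}) = 1
G(21) = mex({0, 1, 2, 3, 5, 6, 7}) = 4
G(22) = mex({0, 1, 2, 3, 4, 5, 7}) = 6
G(23) = mex({0, 1, 2, 3, 4, 5, 6}) = 7
G(24) = mex({0, 1, 2, 3, 5, 6, 7}) = 4
G(25) = mex({0, 2, 3, 4, 6, 7}) = 1
G(26) = mex({0, 1, 3, 4, 5, 6, 7}) = 2
G(27) = mex({0, 1, 2, 3, 4, 5, 6, 7}) = 8
G(28) = mex({0, 1, 2, 3, 4, 6, 7, 8}) = 5
G(29) = mex({0, 1, 2, 3, 5, 6, 7, 8, 9}) = 4
G(30) = mex({0, 1, 2, 3, 4, 5, 6, 9, 10}) = 7
G(31) = mex({0, 1, 3, 4, 5, 7, 10, 11}) = 2
G(32) = mex({0, 2, 3, 4, 5, 6, 7, 9, 11}) = 1
G(33) = mex({0, 1, 2, 3, 4, 5, 6, 7, 9, 12}) = 8
G(34) = mex({0, 1, 2, 3, 4, 5, 7, 8, 11, 12}) = 6
G(35) = mex({0, 1, 2, 3, 4, 5, 6, 8, 9, 10, 11}) = 7
G(36) = mex({0, 1, 2, 3, 5, 6, 7, 9, 10}) = 4
G(37) = mex({0, 2, 3, 4, 6, 7, 9, 10, 11, 12}) = 1
G(38) = mex({0, 1, 3, 4, 5, 6, 7, 9, 10, 11, 12}) = 2
G(39) = mex({0, 1, 2, 4, 5, 6, 7, 9, 10, 12, 14}) = 3
G(40) = mex({0, 2, 3, 4, 6, 7, 11, 12, 14}) = 1
G(41) = mex({0, 1, 2, 3, 5, 6, 7, 9, 10, 11, 12}) = 4
Therefore G(41) = 4.

4


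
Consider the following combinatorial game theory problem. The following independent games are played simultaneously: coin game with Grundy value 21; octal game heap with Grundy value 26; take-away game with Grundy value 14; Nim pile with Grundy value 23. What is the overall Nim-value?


By the Sprague-Grundy theorem, the Grundy value of a sum of games is the XOR of individual Grundy values.
coin game: Grundy value = 21. Running XOR: 0 XOR 21 = 21
octal game heap: Grundy value = 26. Running XOR: 21 XOR 26 = 15
take-away game: Grundy value = 14. Running XOR: 15 XOR 14 = 1
Nim pile: Grundy value = 23. Running XOR: 1 XOR 23 = 22
The combined Grundy value is 22.

22


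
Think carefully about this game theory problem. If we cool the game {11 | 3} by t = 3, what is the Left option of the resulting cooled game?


Original game: {11 | 3} (a switch {a | b} with a > b).
Cooling by t (for t below the temperature (a - b)/2 = 4) taxes each move by t: {a | b} cooled by t is {a - t | b + t}.
Cooling amount: t = 3
Cooled Left option: 11 - 3 = 8
Cooled Right option: 3 + 3 = 6
Cooled game: {8 | 6}
Left option = 8

8


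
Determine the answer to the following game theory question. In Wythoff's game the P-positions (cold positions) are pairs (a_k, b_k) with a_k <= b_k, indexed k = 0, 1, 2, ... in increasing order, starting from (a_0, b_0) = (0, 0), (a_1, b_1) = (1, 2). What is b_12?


By Wythoff's theorem, a_k = floor(k * phi) and b_k = floor(k * phi^2) = a_k + k, where phi = (1 + sqrt(5))/2 is the golden ratio.
phi = (1 + sqrt(5))/2 = 1.618034
phi^2 = phi + 1 = 2.618034
k = 12
k * phi^2 = 12 * 2.618034 = 31.416408
b_12 = floor(k * phi^2) = 31 (check: a_12 + k = 19 + 12 = 31)

31


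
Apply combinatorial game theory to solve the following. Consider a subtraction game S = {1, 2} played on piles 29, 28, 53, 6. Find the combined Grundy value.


Subtraction set: {1, 2}
For this subtraction set, G(n) = n mod 3 (period = max + 1 = 3).
Pile 1 (size 29): G(29) = 29 mod 3 = 2
Pile 2 (size 28): G(28) = 28 mod 3 = 1
Pile 3 (size 53): G(53) = 53 mod 3 = 2
Pile 4 (size 6): G(6) = 6 mod 3 = 0
Total Grundy value = XOR of all: 2 XOR 1 XOR 2 XOR 0 = 1

1


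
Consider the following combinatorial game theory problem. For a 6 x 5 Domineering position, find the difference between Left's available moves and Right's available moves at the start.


Board is 6 x 5 (rows x cols).
Left (vertical) placements: (rows-1) * cols = 5 * 5 = 25
Right (horizontal) placements: rows * (cols-1) = 6 * 4 = 24
Advantage = Left - Right = 25 - 24 = 1

1


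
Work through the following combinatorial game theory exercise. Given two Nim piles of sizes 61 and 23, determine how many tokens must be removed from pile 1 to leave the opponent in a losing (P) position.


Piles: 61 and 23
Current XOR: 61 XOR 23 = 42 (non-zero, so this is an N-position).
To make the XOR zero, we need to find a move that balances the piles.
For pile 1 (size 61): target = 61 XOR 42 = 23
We reduce pile 1 from 61 to 23.
Tokens removed: 61 - 23 = 38
Verification: 23 XOR 23 = 0

38


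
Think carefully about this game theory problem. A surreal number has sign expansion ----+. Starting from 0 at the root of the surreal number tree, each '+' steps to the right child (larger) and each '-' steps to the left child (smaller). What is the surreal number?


Sign expansion: ----+
Rule: track bounds (lo, hi), initially (-inf, +inf). On '+', the current value becomes lo and we move to the simplest number in (value, hi): value + 1 if hi = +inf, otherwise the midpoint (value + hi)/2. On '-', the current value becomes hi and we move to value - 1 if lo = -inf, otherwise the midpoint (lo + value)/2.
Start at 0.
Step 1: sign = -, move left. Bounds: (-inf, 0). Value = -1
Step 2: sign = -, move left. Bounds: (-inf, -1). Value = -2
Step 3: sign = -, move left. Bounds: (-inf, -2). Value = -3
Step 4: sign = -, move left. Bounds: (-inf, -3). Value = -4
Step 5: sign = +, move right. Bounds: (-4, -3). Value = -7/2
The surreal number with sign expansion ----+ is -7/2.

-7/2
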